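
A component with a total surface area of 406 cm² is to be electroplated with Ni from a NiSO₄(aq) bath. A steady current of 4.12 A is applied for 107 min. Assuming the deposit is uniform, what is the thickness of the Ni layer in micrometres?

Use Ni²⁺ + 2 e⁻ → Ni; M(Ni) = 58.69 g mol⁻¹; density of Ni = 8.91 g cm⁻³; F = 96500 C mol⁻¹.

22.2 μm

Q = I·t = 4.120 × 6420.0 = 26450 C; n(e⁻) = 0.2741 mol.
n(Ni) = n(e⁻)/2 = 0.1370 mol, so m = 0.1370 × 58.69 = 8.043 g.
Volume = m/ρ = 8.043 / 8.91 = 0.9027 cm³.
Thickness = V/A = 0.9027 / 406 = 0.00222 cm = 22.2 μm.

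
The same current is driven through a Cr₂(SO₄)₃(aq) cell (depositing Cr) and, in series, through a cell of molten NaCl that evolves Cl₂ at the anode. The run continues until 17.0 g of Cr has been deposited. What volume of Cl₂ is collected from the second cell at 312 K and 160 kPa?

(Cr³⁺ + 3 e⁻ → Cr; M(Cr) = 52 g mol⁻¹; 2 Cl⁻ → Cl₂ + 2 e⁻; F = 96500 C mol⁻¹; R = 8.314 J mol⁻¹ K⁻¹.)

7.95 L

n(Cr) = 17.0 / 52 = 0.3269 mol, so n(e⁻) = 3 × 0.3269 = 0.9808 mol.
The cells are in series, so the same 0.9808 mol of electrons passes through the second cell.
2 Cl⁻ → Cl₂ + 2 e⁻ — 2 mol e⁻ per mol Cl₂, so n(Cl₂) = 0.9808/2 = 0.4904 mol.
V = nRT/P = (0.4904 × 8.314 × 312) / (160 × 10³) = 0.00795 m³ = 7.95 L.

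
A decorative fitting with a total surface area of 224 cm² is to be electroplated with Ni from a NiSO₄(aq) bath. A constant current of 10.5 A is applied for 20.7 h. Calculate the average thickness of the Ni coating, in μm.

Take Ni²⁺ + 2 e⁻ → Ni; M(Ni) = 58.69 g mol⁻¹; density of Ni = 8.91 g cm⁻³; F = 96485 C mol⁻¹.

Q = I·t = 10.50 × 74520 = 782500 C; n(e⁻) = 8.110 mol.
n(Ni) = n(e⁻)/2 = 4.055 mol, so m = 4.055 × 58.69 = 238.0 g.
Volume = m/ρ = 238.0 / 8.91 = 26.71 cm³.
Thickness = V/A = 26.71 / 224 = 0.119 cm = 1190 μm.

1190 μm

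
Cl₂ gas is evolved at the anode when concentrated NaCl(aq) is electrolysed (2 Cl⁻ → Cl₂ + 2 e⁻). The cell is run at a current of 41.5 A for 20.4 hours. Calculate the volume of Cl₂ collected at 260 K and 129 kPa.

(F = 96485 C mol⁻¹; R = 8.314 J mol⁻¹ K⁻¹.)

Q = I·t = 41.50 A × 73440 s = 3048000 C.
n(e⁻) = Q/F = 3048000 / 96485 = 31.59 mol.
2 electrons are transferred per Cl₂ molecule, so n(Cl₂) = 31.59 / 2 = 15.79 mol.
V = nRT/P = (15.79 × 8.314 × 260) / (129 × 10³ Pa) = 0.265 m³ = 265 L.

265 L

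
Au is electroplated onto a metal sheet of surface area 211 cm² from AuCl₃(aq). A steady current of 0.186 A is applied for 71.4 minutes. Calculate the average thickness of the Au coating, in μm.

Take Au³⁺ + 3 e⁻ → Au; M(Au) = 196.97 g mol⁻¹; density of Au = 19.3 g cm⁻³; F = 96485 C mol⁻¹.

Q = I·t = 0.1860 × 4284.0 = 796.8 C; n(e⁻) = 0.008259 mol.
n(Au) = n(e⁻)/3 = 0.002753 mol, so m = 0.002753 × 196.97 = 0.5422 g.
Volume = m/ρ = 0.5422 / 19.3 = 0.02809 cm³.
Thickness = V/A = 0.02809 / 211 = 1.33 × 10⁻⁴ cm = 1.33 μm.

1.33 μm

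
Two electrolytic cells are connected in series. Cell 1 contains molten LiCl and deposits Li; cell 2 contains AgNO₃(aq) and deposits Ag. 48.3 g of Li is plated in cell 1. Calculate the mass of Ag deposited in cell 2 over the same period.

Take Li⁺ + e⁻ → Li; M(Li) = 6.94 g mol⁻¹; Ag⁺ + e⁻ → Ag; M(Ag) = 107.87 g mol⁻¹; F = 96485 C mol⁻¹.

n(Li) = 48.3 / 6.94 = 6.960 mol.
Since Li⁺ + e⁻ → Li, n(e⁻) passed = 1 × 6.960 = 6.960 mol.
Cells in series carry the same charge, so the same 6.960 mol of electrons passes through cell 2.
Ag⁺ + e⁻ → Ag, so n(Ag) = 6.960 / 1 = 6.960 mol.
m(Ag) = 6.960 × 107.87 = 751 g.

751 g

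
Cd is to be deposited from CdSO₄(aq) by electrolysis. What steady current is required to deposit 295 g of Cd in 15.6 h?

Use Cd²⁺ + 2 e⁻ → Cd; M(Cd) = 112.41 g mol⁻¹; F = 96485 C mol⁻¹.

9.02 A

n(Cd) = 295 / 112.41 = 2.624 mol.
n(e⁻) = 2 × 2.624 = 5.249 mol.
Q = n(e⁻)·F = 5.249 × 96485 = 506400 C.
I = Q/t = 506400 / 56160 s = 9.02 A.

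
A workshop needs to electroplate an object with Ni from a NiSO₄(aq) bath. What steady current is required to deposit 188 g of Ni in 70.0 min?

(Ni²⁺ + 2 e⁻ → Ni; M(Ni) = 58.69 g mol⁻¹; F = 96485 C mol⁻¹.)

147 A

n(Ni) = 188 / 58.69 = 3.203 mol.
n(e⁻) = 2 × 3.203 = 6.407 mol.
Q = n(e⁻)·F = 6.407 × 96485 = 618100 C.
I = Q/t = 618100 / 4200.0 s = 147 A.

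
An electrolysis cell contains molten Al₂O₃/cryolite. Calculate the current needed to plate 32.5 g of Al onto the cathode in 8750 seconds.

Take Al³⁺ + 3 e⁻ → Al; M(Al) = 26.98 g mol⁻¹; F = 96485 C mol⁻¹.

39.8 A

n(Al) = 32.5 / 26.98 = 1.205 mol.
n(e⁻) = 3 × 1.205 = 3.614 mol.
Q = n(e⁻)·F = 3.614 × 96485 = 348700 C.
I = Q/t = 348700 / 8750.0 s = 39.8 A.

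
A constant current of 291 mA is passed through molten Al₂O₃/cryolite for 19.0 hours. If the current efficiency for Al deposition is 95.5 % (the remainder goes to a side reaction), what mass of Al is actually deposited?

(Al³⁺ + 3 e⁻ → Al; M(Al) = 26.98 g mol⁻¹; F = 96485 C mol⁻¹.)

Q = I·t = 0.2910 × 68400 = 19900 C.
n(e⁻) = 19900/96485 = 0.2063 mol; theoretically n(Al) = 0.2063/3 = 0.06877 mol, m_theo = 1.855 g.
At 95.5 % efficiency, m_actual = 0.955 × 1.855 = 1.77 g.

1.77 g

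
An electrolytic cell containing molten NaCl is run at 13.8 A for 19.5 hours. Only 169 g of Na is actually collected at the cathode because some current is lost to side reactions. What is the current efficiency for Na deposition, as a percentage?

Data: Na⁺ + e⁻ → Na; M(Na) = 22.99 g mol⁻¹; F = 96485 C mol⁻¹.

Q = I·t = 13.80 × 70200 = 968800 C; n(e⁻) = 968800/96485 = 10.04 mol.
Theoretical n(Na) = n(e⁻)/1 = 10.04 mol, i.e. m_theo = 10.04 × 22.99 = 230.8 g.
Efficiency = m_actual / m_theo = 169 / 230.8 = 73.2 %.

73.2 %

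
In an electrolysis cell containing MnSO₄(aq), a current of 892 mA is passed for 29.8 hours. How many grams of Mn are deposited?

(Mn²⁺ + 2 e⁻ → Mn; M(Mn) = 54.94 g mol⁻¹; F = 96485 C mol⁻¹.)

Q = I·t = 0.8920 A × 107280 s = 95690 C.
n(e⁻) = Q/F = 95690 / 96485 = 0.9918 mol.
Mn²⁺ + 2 e⁻ → Mn, so n(Mn) = n(e⁻)/2 = 0.4959 mol.
m = n·M = 0.4959 × 54.94 = 27.2 g.

27.2 g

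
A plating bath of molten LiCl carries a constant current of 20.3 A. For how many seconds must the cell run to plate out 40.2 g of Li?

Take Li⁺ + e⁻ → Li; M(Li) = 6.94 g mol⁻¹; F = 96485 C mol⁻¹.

n(Li) = m/M = 40.2 / 6.94 = 5.793 mol.
Each Li atom requires 1 electron, so n(e⁻) = 1 × 5.793 = 5.793 mol.
Q = n(e⁻)·F = 5.793 × 96485 = 558900 C.
t = Q/I = 558900 / 20.30 A = 27530 s.

27500 s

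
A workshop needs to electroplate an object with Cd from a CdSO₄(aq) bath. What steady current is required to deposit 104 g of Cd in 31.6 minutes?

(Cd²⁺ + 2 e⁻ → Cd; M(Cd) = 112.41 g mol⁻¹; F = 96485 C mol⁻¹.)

n(Cd) = 104 / 112.41 = 0.9252 mol.
n(e⁻) = 2 × 0.9252 = 1.850 mol.
Q = n(e⁻)·F = 1.850 × 96485 = 178500 C.
I = Q/t = 178500 / 1896.0 s = 94.2 A.

94.2 A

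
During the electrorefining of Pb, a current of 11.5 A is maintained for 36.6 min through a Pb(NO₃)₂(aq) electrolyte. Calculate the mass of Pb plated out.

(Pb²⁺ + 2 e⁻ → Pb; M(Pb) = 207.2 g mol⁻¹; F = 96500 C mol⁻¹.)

27.1 g

Q = I·t = 11.50 A × 2196.0 s = 25250 C.
n(e⁻) = Q/F = 25250 / 96500 = 0.2617 mol.
Pb²⁺ + 2 e⁻ → Pb, so n(Pb) = n(e⁻)/2 = 0.1308 mol.
m = n·M = 0.1308 × 207.2 = 27.1 g.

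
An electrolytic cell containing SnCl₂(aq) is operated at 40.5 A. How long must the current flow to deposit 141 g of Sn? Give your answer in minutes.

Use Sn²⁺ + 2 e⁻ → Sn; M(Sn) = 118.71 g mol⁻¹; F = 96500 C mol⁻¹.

94.3 min

n(Sn) = m/M = 141 / 118.71 = 1.188 mol.
Each Sn atom requires 2 electrons, so n(e⁻) = 2 × 1.188 = 2.376 mol.
Q = n(e⁻)·F = 2.376 × 96500 = 229200 C.
t = Q/I = 229200 / 40.50 A = 5660 s = 94.3 min.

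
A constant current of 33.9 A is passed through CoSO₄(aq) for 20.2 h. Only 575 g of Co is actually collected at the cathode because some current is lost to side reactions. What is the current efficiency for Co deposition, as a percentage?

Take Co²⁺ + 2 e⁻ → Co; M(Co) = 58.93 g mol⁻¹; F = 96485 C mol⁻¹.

76.4 %

Q = I·t = 33.90 × 72720 = 2465000 C; n(e⁻) = 2465000/96485 = 25.55 mol.
Theoretical n(Co) = n(e⁻)/2 = 12.78 mol, i.e. m_theo = 12.78 × 58.93 = 752.8 g.
Efficiency = m_actual / m_theo = 575 / 752.8 = 76.4 %.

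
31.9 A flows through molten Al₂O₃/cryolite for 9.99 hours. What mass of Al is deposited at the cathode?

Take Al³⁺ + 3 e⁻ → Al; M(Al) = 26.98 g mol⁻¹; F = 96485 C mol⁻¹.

107 g

Q = I·t = 31.90 A × 35964 s = 1147000 C.
n(e⁻) = Q/F = 1147000 / 96485 = 11.89 mol.
Al³⁺ + 3 e⁻ → Al, so n(Al) = n(e⁻)/3 = 3.963 mol.
m = n·M = 3.963 × 26.98 = 107 g.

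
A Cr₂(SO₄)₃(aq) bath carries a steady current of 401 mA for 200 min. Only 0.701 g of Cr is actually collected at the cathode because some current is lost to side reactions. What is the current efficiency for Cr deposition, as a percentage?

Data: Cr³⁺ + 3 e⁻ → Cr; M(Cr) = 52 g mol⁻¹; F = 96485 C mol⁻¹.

Q = I·t = 0.4010 × 12000 = 4812 C; n(e⁻) = 4812/96485 = 0.04987 mol.
Theoretical n(Cr) = n(e⁻)/3 = 0.01662 mol, i.e. m_theo = 0.01662 × 52 = 0.8645 g.
Efficiency = m_actual / m_theo = 0.701 / 0.8645 = 81.1 %.

81.1 %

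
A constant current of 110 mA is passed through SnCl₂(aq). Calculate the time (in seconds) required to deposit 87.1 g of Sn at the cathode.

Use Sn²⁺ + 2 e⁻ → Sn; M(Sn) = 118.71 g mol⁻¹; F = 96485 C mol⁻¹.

n(Sn) = m/M = 87.1 / 118.71 = 0.7337 mol.
Each Sn atom requires 2 electrons, so n(e⁻) = 2 × 0.7337 = 1.467 mol.
Q = n(e⁻)·F = 1.467 × 96485 = 141600 C.
t = Q/I = 141600 / 0.1100 A = 1287000 s.

1.29 × 10⁶ s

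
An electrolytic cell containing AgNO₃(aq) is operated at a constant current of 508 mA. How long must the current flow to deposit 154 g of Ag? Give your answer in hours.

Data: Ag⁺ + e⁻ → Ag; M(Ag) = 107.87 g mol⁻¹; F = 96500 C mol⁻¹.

n(Ag) = m/M = 154 / 107.87 = 1.428 mol.
Each Ag atom requires 1 electron, so n(e⁻) = 1 × 1.428 = 1.428 mol.
Q = n(e⁻)·F = 1.428 × 96500 = 137800 C.
t = Q/I = 137800 / 0.5080 A = 271200 s = 75.3 h.

75.3 h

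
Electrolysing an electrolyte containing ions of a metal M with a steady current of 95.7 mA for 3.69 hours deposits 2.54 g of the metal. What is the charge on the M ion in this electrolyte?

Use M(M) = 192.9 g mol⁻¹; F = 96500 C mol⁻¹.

Q = I·t = 0.09570 A × 13284 s = 1271 C, so n(e⁻) = 1271/96500 = 0.01317 mol.
n(M) deposited = 2.54 / 192.9 = 0.01317 mol.
Electrons per atom = n(e⁻)/n(M) = 0.01317 / 0.01317 = 1.00 ≈ 1, so the ion is M⁺.

+1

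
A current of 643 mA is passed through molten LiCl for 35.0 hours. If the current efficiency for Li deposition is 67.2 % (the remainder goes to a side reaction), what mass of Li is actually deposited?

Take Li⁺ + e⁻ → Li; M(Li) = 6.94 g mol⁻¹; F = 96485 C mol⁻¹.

3.92 g

Q = I·t = 0.6430 × 126000 = 81020 C.
n(e⁻) = 81020/96485 = 0.8397 mol; theoretically n(Li) = 0.8397/1 = 0.8397 mol, m_theo = 5.827 g.
At 67.2 % efficiency, m_actual = 0.672 × 5.827 = 3.92 g.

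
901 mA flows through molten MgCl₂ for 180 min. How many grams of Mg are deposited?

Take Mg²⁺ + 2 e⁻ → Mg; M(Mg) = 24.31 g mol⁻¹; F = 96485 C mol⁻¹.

1.23 g

Q = I·t = 0.9010 A × 10800 s = 9731 C.
n(e⁻) = Q/F = 9731 / 96485 = 0.1009 mol.
Mg²⁺ + 2 e⁻ → Mg, so n(Mg) = n(e⁻)/2 = 0.05043 mol.
m = n·M = 0.05043 × 24.31 = 1.23 g.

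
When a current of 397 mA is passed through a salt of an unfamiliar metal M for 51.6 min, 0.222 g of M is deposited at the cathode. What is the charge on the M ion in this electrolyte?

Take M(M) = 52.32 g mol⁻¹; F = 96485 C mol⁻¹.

+3

Q = I·t = 0.3970 A × 3096.0 s = 1229 C, so n(e⁻) = 1229/96485 = 0.01274 mol.
n(M) deposited = 0.222 / 52.32 = 0.004243 mol.
Electrons per atom = n(e⁻)/n(M) = 0.01274 / 0.004243 = 3.00 ≈ 3, so the ion is M³⁺.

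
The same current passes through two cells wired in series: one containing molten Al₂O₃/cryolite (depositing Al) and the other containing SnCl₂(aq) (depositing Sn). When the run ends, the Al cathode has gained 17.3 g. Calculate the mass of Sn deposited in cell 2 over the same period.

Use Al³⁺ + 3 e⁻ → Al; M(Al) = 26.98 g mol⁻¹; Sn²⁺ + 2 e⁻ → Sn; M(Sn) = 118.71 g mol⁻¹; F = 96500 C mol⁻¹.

n(Al) = 17.3 / 26.98 = 0.6412 mol.
Since Al³⁺ + 3 e⁻ → Al, n(e⁻) passed = 3 × 0.6412 = 1.924 mol.
Cells in series carry the same charge, so the same 1.924 mol of electrons passes through cell 2.
Sn²⁺ + 2 e⁻ → Sn, so n(Sn) = 1.924 / 2 = 0.9618 mol.
m(Sn) = 0.9618 × 118.71 = 114 g.

114 g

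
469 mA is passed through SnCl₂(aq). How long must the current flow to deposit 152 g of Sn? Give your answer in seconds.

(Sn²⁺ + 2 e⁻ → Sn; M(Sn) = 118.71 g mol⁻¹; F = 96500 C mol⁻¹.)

5.27 × 10⁵ s

n(Sn) = m/M = 152 / 118.71 = 1.280 mol.
Each Sn atom requires 2 electrons, so n(e⁻) = 2 × 1.280 = 2.561 mol.
Q = n(e⁻)·F = 2.561 × 96500 = 247100 C.
t = Q/I = 247100 / 0.4690 A = 526900 s.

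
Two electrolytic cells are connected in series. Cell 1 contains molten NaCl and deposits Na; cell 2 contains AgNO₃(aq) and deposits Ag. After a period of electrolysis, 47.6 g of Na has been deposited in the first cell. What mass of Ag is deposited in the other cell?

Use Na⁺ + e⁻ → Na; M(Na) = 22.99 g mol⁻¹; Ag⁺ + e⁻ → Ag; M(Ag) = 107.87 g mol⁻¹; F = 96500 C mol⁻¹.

n(Na) = 47.6 / 22.99 = 2.070 mol.
Since Na⁺ + e⁻ → Na, n(e⁻) passed = 1 × 2.070 = 2.070 mol.
Cells in series carry the same charge, so the same 2.070 mol of electrons passes through cell 2.
Ag⁺ + e⁻ → Ag, so n(Ag) = 2.070 / 1 = 2.070 mol.
m(Ag) = 2.070 × 107.87 = 223 g.

223 g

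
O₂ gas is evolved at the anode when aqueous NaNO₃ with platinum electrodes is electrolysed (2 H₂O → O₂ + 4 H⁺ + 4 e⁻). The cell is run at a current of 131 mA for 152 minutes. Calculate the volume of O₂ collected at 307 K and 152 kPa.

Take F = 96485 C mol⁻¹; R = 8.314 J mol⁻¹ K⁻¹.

0.0520 L

Q = I·t = 0.1310 A × 9120.0 s = 1195 C.
n(e⁻) = Q/F = 1195 / 96485 = 0.01238 mol.
4 electrons are transferred per O₂ molecule, so n(O₂) = 0.01238 / 4 = 0.003096 mol.
V = nRT/P = (0.003096 × 8.314 × 307) / (152 × 10³ Pa) = 5.20 × 10⁻⁵ m³ = 0.0520 L.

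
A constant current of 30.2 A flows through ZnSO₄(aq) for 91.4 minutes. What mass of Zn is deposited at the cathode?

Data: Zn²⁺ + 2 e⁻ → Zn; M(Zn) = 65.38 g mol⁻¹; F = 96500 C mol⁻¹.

Q = I·t = 30.20 A × 5484.0 s = 165600 C.
n(e⁻) = Q/F = 165600 / 96500 = 1.716 mol.
Zn²⁺ + 2 e⁻ → Zn, so n(Zn) = n(e⁻)/2 = 0.8581 mol.
m = n·M = 0.8581 × 65.38 = 56.1 g.

56.1 g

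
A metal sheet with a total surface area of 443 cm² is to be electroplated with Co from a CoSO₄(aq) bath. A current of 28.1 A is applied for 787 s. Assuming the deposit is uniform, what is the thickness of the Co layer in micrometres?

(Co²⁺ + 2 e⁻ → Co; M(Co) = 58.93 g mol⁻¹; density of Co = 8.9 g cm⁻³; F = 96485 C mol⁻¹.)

Q = I·t = 28.10 × 787.00 = 22110 C; n(e⁻) = 0.2292 mol.
n(Co) = n(e⁻)/2 = 0.1146 mol, so m = 0.1146 × 58.93 = 6.753 g.
Volume = m/ρ = 6.753 / 8.9 = 0.7588 cm³.
Thickness = V/A = 0.7588 / 443 = 0.00171 cm = 17.1 μm.

17.1 μm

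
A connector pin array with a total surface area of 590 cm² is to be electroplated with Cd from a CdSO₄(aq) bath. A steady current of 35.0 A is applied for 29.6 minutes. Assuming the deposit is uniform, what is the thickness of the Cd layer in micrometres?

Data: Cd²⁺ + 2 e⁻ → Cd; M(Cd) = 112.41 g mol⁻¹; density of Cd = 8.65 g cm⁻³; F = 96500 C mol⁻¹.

Q = I·t = 35.00 × 1776.0 = 62160 C; n(e⁻) = 0.6441 mol.
n(Cd) = n(e⁻)/2 = 0.3221 mol, so m = 0.3221 × 112.41 = 36.20 g.
Volume = m/ρ = 36.20 / 8.65 = 4.185 cm³.
Thickness = V/A = 4.185 / 590 = 0.00709 cm = 70.9 μm.

70.9 μm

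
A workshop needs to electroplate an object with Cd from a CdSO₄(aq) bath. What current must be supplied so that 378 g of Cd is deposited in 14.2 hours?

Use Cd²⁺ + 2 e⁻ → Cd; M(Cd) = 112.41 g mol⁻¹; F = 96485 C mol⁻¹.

n(Cd) = 378 / 112.41 = 3.363 mol.
n(e⁻) = 2 × 3.363 = 6.725 mol.
Q = n(e⁻)·F = 6.725 × 96485 = 648900 C.
I = Q/t = 648900 / 51120 s = 12.7 A.

12.7 A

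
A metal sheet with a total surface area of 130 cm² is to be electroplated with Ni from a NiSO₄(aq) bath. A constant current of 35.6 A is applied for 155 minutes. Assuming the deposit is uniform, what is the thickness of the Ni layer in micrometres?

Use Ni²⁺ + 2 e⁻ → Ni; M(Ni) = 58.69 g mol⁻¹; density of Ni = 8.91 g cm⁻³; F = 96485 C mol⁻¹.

Q = I·t = 35.60 × 9300.0 = 331100 C; n(e⁻) = 3.431 mol.
n(Ni) = n(e⁻)/2 = 1.716 mol, so m = 1.716 × 58.69 = 100.7 g.
Volume = m/ρ = 100.7 / 8.91 = 11.30 cm³.
Thickness = V/A = 11.30 / 130 = 0.0869 cm = 869 μm.

869 μm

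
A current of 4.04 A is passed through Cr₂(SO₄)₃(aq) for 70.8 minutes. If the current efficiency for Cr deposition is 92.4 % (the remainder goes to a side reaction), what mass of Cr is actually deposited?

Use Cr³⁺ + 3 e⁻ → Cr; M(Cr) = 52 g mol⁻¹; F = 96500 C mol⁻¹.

Q = I·t = 4.040 × 4248.0 = 17160 C.
n(e⁻) = 17160/96500 = 0.1778 mol; theoretically n(Cr) = 0.1778/3 = 0.05928 mol, m_theo = 3.083 g.
At 92.4 % efficiency, m_actual = 0.924 × 3.083 = 2.85 g.

2.85 g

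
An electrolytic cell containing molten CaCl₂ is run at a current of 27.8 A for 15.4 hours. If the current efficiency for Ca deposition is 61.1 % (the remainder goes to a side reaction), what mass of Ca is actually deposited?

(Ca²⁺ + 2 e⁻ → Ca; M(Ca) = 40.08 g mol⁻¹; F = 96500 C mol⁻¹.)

196 g

Q = I·t = 27.80 × 55440 = 1541000 C.
n(e⁻) = 1541000/96500 = 15.97 mol; theoretically n(Ca) = 15.97/2 = 7.986 mol, m_theo = 320.1 g.
At 61.1 % efficiency, m_actual = 0.611 × 320.1 = 196 g.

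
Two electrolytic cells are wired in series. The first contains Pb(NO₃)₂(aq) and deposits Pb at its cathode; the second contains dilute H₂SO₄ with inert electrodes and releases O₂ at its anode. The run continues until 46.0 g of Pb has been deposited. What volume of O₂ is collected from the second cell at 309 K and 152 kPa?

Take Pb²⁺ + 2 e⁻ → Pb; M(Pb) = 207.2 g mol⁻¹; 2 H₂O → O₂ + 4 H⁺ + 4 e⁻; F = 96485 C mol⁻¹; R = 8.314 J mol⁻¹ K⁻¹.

n(Pb) = 46.0 / 207.2 = 0.2220 mol, so n(e⁻) = 2 × 0.2220 = 0.4440 mol.
The cells are in series, so the same 0.4440 mol of electrons passes through the second cell.
2 H₂O → O₂ + 4 H⁺ + 4 e⁻ — 4 mol e⁻ per mol O₂, so n(O₂) = 0.4440/4 = 0.1110 mol.
V = nRT/P = (0.1110 × 8.314 × 309) / (152 × 10³) = 0.00188 m³ = 1.88 L.

1.88 L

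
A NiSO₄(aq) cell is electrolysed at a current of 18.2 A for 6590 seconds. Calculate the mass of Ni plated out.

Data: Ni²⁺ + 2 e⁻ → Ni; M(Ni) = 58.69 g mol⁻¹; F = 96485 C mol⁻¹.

Q = I·t = 18.20 A × 6590.0 s = 119900 C.
n(e⁻) = Q/F = 119900 / 96485 = 1.243 mol.
Ni²⁺ + 2 e⁻ → Ni, so n(Ni) = n(e⁻)/2 = 0.6215 mol.
m = n·M = 0.6215 × 58.69 = 36.5 g.

36.5 g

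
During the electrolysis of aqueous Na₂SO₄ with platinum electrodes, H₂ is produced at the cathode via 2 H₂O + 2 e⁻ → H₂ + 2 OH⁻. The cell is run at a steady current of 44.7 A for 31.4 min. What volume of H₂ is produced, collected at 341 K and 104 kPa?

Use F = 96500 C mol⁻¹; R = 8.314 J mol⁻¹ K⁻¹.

11.9 L

Q = I·t = 44.70 A × 1884.0 s = 84210 C.
n(e⁻) = Q/F = 84210 / 96500 = 0.8727 mol.
2 electrons are transferred per H₂ molecule, so n(H₂) = 0.8727 / 2 = 0.4363 mol.
V = nRT/P = (0.4363 × 8.314 × 341) / (104 × 10³ Pa) = 0.0119 m³ = 11.9 L.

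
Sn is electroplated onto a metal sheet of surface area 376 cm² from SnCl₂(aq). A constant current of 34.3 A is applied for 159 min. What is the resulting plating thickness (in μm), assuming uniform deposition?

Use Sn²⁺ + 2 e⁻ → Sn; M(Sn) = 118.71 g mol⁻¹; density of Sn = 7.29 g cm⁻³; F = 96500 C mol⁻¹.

734 μm

Q = I·t = 34.30 × 9540.0 = 327200 C; n(e⁻) = 3.391 mol.
n(Sn) = n(e⁻)/2 = 1.695 mol, so m = 1.695 × 118.71 = 201.3 g.
Volume = m/ρ = 201.3 / 7.29 = 27.61 cm³.
Thickness = V/A = 27.61 / 376 = 0.0734 cm = 734 μm.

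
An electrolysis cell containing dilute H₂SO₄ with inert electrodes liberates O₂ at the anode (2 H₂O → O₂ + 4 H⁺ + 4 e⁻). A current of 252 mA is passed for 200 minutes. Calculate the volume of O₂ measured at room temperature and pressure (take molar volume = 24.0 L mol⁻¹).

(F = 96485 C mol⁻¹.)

Q = I·t = 0.2520 A × 12000 s = 3024 C.
n(e⁻) = Q/F = 3024 / 96485 = 0.03134 mol.
4 electrons are transferred per O₂ molecule, so n(O₂) = 0.03134 / 4 = 0.007835 mol.
V = n × V_m = 0.007835 × 24.0 = 0.188 L.

0.188 L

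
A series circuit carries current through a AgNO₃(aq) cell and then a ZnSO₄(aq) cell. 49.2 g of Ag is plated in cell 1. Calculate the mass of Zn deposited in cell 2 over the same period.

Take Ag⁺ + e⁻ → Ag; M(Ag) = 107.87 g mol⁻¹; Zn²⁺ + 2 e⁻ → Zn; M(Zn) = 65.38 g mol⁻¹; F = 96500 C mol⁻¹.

n(Ag) = 49.2 / 107.87 = 0.4561 mol.
Since Ag⁺ + e⁻ → Ag, n(e⁻) passed = 1 × 0.4561 = 0.4561 mol.
Cells in series carry the same charge, so the same 0.4561 mol of electrons passes through cell 2.
Zn²⁺ + 2 e⁻ → Zn, so n(Zn) = 0.4561 / 2 = 0.2281 mol.
m(Zn) = 0.2281 × 65.38 = 14.9 g.

14.9 g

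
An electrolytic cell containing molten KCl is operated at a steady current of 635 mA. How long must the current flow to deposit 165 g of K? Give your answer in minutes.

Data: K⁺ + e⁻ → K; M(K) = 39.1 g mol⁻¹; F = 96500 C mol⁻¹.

10700 min

n(K) = m/M = 165 / 39.1 = 4.220 mol.
Each K atom requires 1 electron, so n(e⁻) = 1 × 4.220 = 4.220 mol.
Q = n(e⁻)·F = 4.220 × 96500 = 407200 C.
t = Q/I = 407200 / 0.6350 A = 641300 s = 10700 min.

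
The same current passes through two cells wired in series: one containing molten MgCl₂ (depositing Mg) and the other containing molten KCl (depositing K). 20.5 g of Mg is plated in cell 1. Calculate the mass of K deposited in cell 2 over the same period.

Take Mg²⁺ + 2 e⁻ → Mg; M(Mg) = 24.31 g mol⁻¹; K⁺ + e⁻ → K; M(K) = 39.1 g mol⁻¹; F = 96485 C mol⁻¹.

65.9 g

n(Mg) = 20.5 / 24.31 = 0.8433 mol.
Since Mg²⁺ + 2 e⁻ → Mg, n(e⁻) passed = 2 × 0.8433 = 1.687 mol.
Cells in series carry the same charge, so the same 1.687 mol of electrons passes through cell 2.
K⁺ + e⁻ → K, so n(K) = 1.687 / 1 = 1.687 mol.
m(K) = 1.687 × 39.1 = 65.9 g.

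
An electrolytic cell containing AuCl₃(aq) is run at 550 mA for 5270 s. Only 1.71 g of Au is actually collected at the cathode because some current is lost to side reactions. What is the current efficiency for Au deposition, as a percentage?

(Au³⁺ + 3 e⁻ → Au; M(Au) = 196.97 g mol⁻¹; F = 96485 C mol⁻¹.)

Q = I·t = 0.5500 × 5270.0 = 2899 C; n(e⁻) = 2899/96485 = 0.03004 mol.
Theoretical n(Au) = n(e⁻)/3 = 0.01001 mol, i.e. m_theo = 0.01001 × 196.97 = 1.972 g.
Efficiency = m_actual / m_theo = 1.71 / 1.972 = 86.7 %.

86.7 %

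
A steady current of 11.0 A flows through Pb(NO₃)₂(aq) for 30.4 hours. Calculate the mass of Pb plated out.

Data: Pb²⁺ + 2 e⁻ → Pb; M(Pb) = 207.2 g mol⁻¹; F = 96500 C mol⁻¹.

Q = I·t = 11.00 A × 109440 s = 1204000 C.
n(e⁻) = Q/F = 1204000 / 96500 = 12.48 mol.
Pb²⁺ + 2 e⁻ → Pb, so n(Pb) = n(e⁻)/2 = 6.238 mol.
m = n·M = 6.238 × 207.2 = 1290 g.

1290 g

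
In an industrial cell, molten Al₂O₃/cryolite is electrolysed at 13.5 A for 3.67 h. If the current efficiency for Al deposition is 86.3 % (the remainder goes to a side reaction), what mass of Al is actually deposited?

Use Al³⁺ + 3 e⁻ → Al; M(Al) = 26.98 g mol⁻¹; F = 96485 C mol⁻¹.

14.3 g

Q = I·t = 13.50 × 13212 = 178400 C.
n(e⁻) = 178400/96485 = 1.849 mol; theoretically n(Al) = 1.849/3 = 0.6162 mol, m_theo = 16.63 g.
At 86.3 % efficiency, m_actual = 0.863 × 16.63 = 14.3 g.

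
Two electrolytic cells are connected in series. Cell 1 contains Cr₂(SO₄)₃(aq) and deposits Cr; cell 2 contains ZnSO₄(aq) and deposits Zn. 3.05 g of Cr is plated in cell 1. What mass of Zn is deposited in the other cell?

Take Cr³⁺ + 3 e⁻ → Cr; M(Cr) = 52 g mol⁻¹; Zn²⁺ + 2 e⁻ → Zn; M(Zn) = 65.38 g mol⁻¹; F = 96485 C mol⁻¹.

n(Cr) = 3.05 / 52 = 0.05865 mol.
Since Cr³⁺ + 3 e⁻ → Cr, n(e⁻) passed = 3 × 0.05865 = 0.1760 mol.
Cells in series carry the same charge, so the same 0.1760 mol of electrons passes through cell 2.
Zn²⁺ + 2 e⁻ → Zn, so n(Zn) = 0.1760 / 2 = 0.08798 mol.
m(Zn) = 0.08798 × 65.38 = 5.75 g.

5.75 g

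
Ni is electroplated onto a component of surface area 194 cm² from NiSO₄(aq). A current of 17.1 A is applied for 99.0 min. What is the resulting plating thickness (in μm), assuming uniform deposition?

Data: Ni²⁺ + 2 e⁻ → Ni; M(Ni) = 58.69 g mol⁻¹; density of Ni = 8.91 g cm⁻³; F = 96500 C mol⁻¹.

179 μm

Q = I·t = 17.10 × 5940.0 = 101600 C; n(e⁻) = 1.053 mol.
n(Ni) = n(e⁻)/2 = 0.5263 mol, so m = 0.5263 × 58.69 = 30.89 g.
Volume = m/ρ = 30.89 / 8.91 = 3.467 cm³.
Thickness = V/A = 3.467 / 194 = 0.0179 cm = 179 μm.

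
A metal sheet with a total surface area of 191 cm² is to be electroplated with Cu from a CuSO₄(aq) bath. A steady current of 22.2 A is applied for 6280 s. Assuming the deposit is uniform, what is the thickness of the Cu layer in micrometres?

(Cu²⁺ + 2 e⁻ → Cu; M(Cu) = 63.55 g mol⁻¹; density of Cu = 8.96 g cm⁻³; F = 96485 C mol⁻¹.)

268 μm

Q = I·t = 22.20 × 6280.0 = 139400 C; n(e⁻) = 1.445 mol.
n(Cu) = n(e⁻)/2 = 0.7225 mol, so m = 0.7225 × 63.55 = 45.91 g.
Volume = m/ρ = 45.91 / 8.96 = 5.124 cm³.
Thickness = V/A = 5.124 / 191 = 0.0268 cm = 268 μm.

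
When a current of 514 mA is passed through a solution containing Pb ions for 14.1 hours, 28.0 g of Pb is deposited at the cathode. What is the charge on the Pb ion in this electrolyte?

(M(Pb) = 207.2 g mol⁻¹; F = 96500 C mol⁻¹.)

+2

Q = I·t = 0.5140 A × 50760 s = 26090 C, so n(e⁻) = 26090/96500 = 0.2704 mol.
n(Pb) deposited = 28.0 / 207.2 = 0.1351 mol.
Electrons per atom = n(e⁻)/n(Pb) = 0.2704 / 0.1351 = 2.00 ≈ 2, so the ion is Pb²⁺.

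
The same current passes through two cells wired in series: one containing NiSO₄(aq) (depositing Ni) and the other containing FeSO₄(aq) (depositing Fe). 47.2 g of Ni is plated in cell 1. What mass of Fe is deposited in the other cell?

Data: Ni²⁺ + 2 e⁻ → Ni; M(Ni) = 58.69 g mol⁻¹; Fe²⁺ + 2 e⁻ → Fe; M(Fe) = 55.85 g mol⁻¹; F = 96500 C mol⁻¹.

n(Ni) = 47.2 / 58.69 = 0.8042 mol.
Since Ni²⁺ + 2 e⁻ → Ni, n(e⁻) passed = 2 × 0.8042 = 1.608 mol.
Cells in series carry the same charge, so the same 1.608 mol of electrons passes through cell 2.
Fe²⁺ + 2 e⁻ → Fe, so n(Fe) = 1.608 / 2 = 0.8042 mol.
m(Fe) = 0.8042 × 55.85 = 44.9 g.

44.9 g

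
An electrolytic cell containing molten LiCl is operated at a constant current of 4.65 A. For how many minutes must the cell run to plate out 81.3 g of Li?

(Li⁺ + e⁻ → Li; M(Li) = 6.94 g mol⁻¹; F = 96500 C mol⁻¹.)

4050 min

n(Li) = m/M = 81.3 / 6.94 = 11.71 mol.
Each Li atom requires 1 electron, so n(e⁻) = 1 × 11.71 = 11.71 mol.
Q = n(e⁻)·F = 11.71 × 96500 = 1130000 C.
t = Q/I = 1130000 / 4.650 A = 243100 s = 4050 min.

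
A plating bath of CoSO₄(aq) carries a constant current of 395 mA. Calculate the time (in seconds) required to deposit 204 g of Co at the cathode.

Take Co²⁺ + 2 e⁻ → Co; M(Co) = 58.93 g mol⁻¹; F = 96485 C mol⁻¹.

1.69 × 10⁶ s

n(Co) = m/M = 204 / 58.93 = 3.462 mol.
Each Co atom requires 2 electrons, so n(e⁻) = 2 × 3.462 = 6.923 mol.
Q = n(e⁻)·F = 6.923 × 96485 = 668000 C.
t = Q/I = 668000 / 0.3950 A = 1691000 s.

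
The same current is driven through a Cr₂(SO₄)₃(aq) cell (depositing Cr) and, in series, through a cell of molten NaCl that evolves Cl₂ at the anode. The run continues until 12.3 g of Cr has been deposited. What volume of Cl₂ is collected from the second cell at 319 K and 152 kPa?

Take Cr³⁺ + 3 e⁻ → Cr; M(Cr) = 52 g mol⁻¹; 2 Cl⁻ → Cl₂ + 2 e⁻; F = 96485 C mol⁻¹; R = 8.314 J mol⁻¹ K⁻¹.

6.19 L

n(Cr) = 12.3 / 52 = 0.2365 mol, so n(e⁻) = 3 × 0.2365 = 0.7096 mol.
The cells are in series, so the same 0.7096 mol of electrons passes through the second cell.
2 Cl⁻ → Cl₂ + 2 e⁻ — 2 mol e⁻ per mol Cl₂, so n(Cl₂) = 0.7096/2 = 0.3548 mol.
V = nRT/P = (0.3548 × 8.314 × 319) / (152 × 10³) = 0.00619 m³ = 6.19 L.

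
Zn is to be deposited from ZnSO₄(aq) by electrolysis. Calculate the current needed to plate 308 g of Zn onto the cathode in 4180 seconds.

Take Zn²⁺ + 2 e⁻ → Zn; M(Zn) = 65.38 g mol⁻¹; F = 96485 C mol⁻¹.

n(Zn) = 308 / 65.38 = 4.711 mol.
n(e⁻) = 2 × 4.711 = 9.422 mol.
Q = n(e⁻)·F = 9.422 × 96485 = 909100 C.
I = Q/t = 909100 / 4180.0 s = 217 A.

217 A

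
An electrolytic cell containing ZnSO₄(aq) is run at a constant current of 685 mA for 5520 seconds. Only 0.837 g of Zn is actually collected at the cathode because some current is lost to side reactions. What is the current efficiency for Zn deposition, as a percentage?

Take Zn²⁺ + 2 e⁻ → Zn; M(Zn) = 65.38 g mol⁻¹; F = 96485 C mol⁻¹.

Q = I·t = 0.6850 × 5520.0 = 3781 C; n(e⁻) = 3781/96485 = 0.03919 mol.
Theoretical n(Zn) = n(e⁻)/2 = 0.01959 mol, i.e. m_theo = 0.01959 × 65.38 = 1.281 g.
Efficiency = m_actual / m_theo = 0.837 / 1.281 = 65.3 %.

65.3 %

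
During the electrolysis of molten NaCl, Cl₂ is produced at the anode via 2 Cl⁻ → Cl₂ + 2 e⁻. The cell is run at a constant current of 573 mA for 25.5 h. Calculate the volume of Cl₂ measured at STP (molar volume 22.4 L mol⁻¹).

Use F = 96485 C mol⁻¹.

6.11 L

Q = I·t = 0.5730 A × 91800 s = 52600 C.
n(e⁻) = Q/F = 52600 / 96485 = 0.5452 mol.
2 electrons are transferred per Cl₂ molecule, so n(Cl₂) = 0.5452 / 2 = 0.2726 mol.
V = n × V_m = 0.2726 × 22.4 = 6.11 L.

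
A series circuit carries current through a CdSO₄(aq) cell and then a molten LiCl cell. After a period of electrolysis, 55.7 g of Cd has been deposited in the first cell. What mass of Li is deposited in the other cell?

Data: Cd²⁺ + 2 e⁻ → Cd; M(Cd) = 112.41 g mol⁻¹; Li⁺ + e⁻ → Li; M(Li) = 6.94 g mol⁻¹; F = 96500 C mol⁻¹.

6.88 g

n(Cd) = 55.7 / 112.41 = 0.4955 mol.
Since Cd²⁺ + 2 e⁻ → Cd, n(e⁻) passed = 2 × 0.4955 = 0.9910 mol.
Cells in series carry the same charge, so the same 0.9910 mol of electrons passes through cell 2.
Li⁺ + e⁻ → Li, so n(Li) = 0.9910 / 1 = 0.9910 mol.
m(Li) = 0.9910 × 6.94 = 6.88 g.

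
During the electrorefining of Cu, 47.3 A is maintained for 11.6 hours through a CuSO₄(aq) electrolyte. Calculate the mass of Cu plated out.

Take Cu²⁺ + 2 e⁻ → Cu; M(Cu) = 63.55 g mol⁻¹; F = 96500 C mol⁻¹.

650 g

Q = I·t = 47.30 A × 41760 s = 1975000 C.
n(e⁻) = Q/F = 1975000 / 96500 = 20.47 mol.
Cu²⁺ + 2 e⁻ → Cu, so n(Cu) = n(e⁻)/2 = 10.23 mol.
m = n·M = 10.23 × 63.55 = 650 g.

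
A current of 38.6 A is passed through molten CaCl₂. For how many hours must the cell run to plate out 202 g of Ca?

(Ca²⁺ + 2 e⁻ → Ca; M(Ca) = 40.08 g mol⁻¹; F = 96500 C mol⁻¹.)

n(Ca) = m/M = 202 / 40.08 = 5.040 mol.
Each Ca atom requires 2 electrons, so n(e⁻) = 2 × 5.040 = 10.08 mol.
Q = n(e⁻)·F = 10.08 × 96500 = 972700 C.
t = Q/I = 972700 / 38.60 A = 25200 s = 7.00 h.

7.00 h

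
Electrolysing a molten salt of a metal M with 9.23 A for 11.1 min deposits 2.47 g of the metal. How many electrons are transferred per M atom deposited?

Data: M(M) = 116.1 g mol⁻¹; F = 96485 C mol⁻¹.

3

Q = I·t = 9.230 A × 666.00 s = 6147 C, so n(e⁻) = 6147/96485 = 0.06371 mol.
n(M) deposited = 2.47 / 116.1 = 0.02127 mol.
Electrons per atom = n(e⁻)/n(M) = 0.06371 / 0.02127 = 2.99 ≈ 3, so the ion is M³⁺.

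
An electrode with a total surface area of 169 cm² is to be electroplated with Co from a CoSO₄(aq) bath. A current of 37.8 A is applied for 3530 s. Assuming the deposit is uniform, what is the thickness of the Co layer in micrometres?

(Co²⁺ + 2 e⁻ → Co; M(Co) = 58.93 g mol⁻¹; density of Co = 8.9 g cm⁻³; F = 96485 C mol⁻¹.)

Q = I·t = 37.80 × 3530.0 = 133400 C; n(e⁻) = 1.383 mol.
n(Co) = n(e⁻)/2 = 0.6915 mol, so m = 0.6915 × 58.93 = 40.75 g.
Volume = m/ρ = 40.75 / 8.9 = 4.578 cm³.
Thickness = V/A = 4.578 / 169 = 0.0271 cm = 271 μm.

271 μm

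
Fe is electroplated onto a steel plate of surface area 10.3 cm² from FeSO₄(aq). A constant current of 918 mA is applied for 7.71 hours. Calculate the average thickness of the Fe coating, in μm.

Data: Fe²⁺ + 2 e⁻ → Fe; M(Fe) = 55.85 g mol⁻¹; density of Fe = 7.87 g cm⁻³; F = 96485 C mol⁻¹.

910 μm

Q = I·t = 0.9180 × 27756 = 25480 C; n(e⁻) = 0.2641 mol.
n(Fe) = n(e⁻)/2 = 0.1320 mol, so m = 0.1320 × 55.85 = 7.375 g.
Volume = m/ρ = 7.375 / 7.87 = 0.9370 cm³.
Thickness = V/A = 0.9370 / 10.3 = 0.0910 cm = 910 μm.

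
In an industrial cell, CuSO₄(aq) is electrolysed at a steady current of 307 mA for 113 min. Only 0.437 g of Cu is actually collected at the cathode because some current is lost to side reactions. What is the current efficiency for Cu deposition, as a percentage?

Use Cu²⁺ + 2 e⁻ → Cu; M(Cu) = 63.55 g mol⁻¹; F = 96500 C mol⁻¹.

Q = I·t = 0.3070 × 6780.0 = 2081 C; n(e⁻) = 2081/96500 = 0.02157 mol.
Theoretical n(Cu) = n(e⁻)/2 = 0.01078 mol, i.e. m_theo = 0.01078 × 63.55 = 0.6854 g.
Efficiency = m_actual / m_theo = 0.437 / 0.6854 = 63.8 %.

63.8 %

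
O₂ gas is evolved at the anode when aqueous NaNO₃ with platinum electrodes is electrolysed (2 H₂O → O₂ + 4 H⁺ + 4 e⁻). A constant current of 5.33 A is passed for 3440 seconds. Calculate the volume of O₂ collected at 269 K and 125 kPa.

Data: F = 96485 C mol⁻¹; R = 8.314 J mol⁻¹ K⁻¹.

0.850 L

Q = I·t = 5.330 A × 3440.0 s = 18340 C.
n(e⁻) = Q/F = 18340 / 96485 = 0.1900 mol.
4 electrons are transferred per O₂ molecule, so n(O₂) = 0.1900 / 4 = 0.04751 mol.
V = nRT/P = (0.04751 × 8.314 × 269) / (125 × 10³ Pa) = 8.50 × 10⁻⁴ m³ = 0.850 L.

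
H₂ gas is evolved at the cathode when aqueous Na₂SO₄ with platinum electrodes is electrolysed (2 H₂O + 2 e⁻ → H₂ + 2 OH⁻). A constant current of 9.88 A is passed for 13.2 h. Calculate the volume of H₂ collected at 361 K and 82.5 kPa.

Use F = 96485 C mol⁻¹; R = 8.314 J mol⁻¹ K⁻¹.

Q = I·t = 9.880 A × 47520 s = 469500 C.
n(e⁻) = Q/F = 469500 / 96485 = 4.866 mol.
2 electrons are transferred per H₂ molecule, so n(H₂) = 4.866 / 2 = 2.433 mol.
V = nRT/P = (2.433 × 8.314 × 361) / (82.5 × 10³ Pa) = 0.0885 m³ = 88.5 L.

88.5 L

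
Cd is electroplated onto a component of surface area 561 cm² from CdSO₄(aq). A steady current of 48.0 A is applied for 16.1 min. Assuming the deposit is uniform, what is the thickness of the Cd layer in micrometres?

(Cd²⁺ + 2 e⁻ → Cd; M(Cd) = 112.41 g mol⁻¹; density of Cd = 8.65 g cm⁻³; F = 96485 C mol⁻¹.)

Q = I·t = 48.00 × 966.00 = 46370 C; n(e⁻) = 0.4806 mol.
n(Cd) = n(e⁻)/2 = 0.2403 mol, so m = 0.2403 × 112.41 = 27.01 g.
Volume = m/ρ = 27.01 / 8.65 = 3.123 cm³.
Thickness = V/A = 3.123 / 561 = 0.00557 cm = 55.7 μm.

55.7 μm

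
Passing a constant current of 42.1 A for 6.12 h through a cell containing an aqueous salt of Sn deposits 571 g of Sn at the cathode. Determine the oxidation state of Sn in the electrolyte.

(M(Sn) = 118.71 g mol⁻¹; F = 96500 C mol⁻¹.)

+2

Q = I·t = 42.10 A × 22032 s = 927500 C, so n(e⁻) = 927500/96500 = 9.612 mol.
n(Sn) deposited = 571 / 118.71 = 4.810 mol.
Electrons per atom = n(e⁻)/n(Sn) = 9.612 / 4.810 = 2.00 ≈ 2, so the ion is Sn²⁺.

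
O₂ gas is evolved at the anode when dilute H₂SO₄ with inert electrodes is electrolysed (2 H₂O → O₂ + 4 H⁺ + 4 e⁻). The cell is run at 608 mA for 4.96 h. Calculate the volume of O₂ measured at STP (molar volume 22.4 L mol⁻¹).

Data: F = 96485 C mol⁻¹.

0.630 L

Q = I·t = 0.6080 A × 17856 s = 10860 C.
n(e⁻) = Q/F = 10860 / 96485 = 0.1125 mol.
4 electrons are transferred per O₂ molecule, so n(O₂) = 0.1125 / 4 = 0.02813 mol.
V = n × V_m = 0.02813 × 22.4 = 0.630 L.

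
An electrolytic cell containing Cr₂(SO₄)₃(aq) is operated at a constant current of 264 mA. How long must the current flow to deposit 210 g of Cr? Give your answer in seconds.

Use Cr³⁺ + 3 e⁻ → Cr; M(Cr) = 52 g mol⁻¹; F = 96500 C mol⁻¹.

n(Cr) = m/M = 210 / 52 = 4.038 mol.
Each Cr atom requires 3 electrons, so n(e⁻) = 3 × 4.038 = 12.12 mol.
Q = n(e⁻)·F = 12.12 × 96500 = 1169000 C.
t = Q/I = 1169000 / 0.2640 A = 4429000 s.

4.43 × 10⁶ s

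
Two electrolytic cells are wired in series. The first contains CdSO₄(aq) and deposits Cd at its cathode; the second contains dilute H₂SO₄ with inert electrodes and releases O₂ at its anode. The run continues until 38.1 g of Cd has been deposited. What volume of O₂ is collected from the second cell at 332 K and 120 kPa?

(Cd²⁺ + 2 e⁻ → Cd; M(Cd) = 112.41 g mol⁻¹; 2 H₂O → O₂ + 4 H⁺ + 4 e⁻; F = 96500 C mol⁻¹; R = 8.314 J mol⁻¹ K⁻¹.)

3.90 L

n(Cd) = 38.1 / 112.41 = 0.3389 mol, so n(e⁻) = 2 × 0.3389 = 0.6779 mol.
The cells are in series, so the same 0.6779 mol of electrons passes through the second cell.
2 H₂O → O₂ + 4 H⁺ + 4 e⁻ — 4 mol e⁻ per mol O₂, so n(O₂) = 0.6779/4 = 0.1695 mol.
V = nRT/P = (0.1695 × 8.314 × 332) / (120 × 10³) = 0.00390 m³ = 3.90 L.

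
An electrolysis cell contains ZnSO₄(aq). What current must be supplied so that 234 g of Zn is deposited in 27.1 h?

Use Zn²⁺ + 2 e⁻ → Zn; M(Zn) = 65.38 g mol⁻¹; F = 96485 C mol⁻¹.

n(Zn) = 234 / 65.38 = 3.579 mol.
n(e⁻) = 2 × 3.579 = 7.158 mol.
Q = n(e⁻)·F = 7.158 × 96485 = 690700 C.
I = Q/t = 690700 / 97560 s = 7.08 A.

7.08 A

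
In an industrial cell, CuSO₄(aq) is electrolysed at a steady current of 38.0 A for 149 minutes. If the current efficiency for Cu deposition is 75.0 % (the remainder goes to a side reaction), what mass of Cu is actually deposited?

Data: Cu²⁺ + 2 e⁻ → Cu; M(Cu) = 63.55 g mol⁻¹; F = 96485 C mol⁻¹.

83.9 g

Q = I·t = 38.00 × 8940.0 = 339700 C.
n(e⁻) = 339700/96485 = 3.521 mol; theoretically n(Cu) = 3.521/2 = 1.760 mol, m_theo = 111.9 g.
At 75.0 % efficiency, m_actual = 0.750 × 111.9 = 83.9 g.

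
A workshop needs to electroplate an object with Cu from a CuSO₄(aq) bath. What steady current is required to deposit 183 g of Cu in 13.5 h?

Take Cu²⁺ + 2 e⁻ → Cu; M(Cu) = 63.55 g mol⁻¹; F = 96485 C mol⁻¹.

n(Cu) = 183 / 63.55 = 2.880 mol.
n(e⁻) = 2 × 2.880 = 5.759 mol.
Q = n(e⁻)·F = 5.759 × 96485 = 555700 C.
I = Q/t = 555700 / 48600 s = 11.4 A.

11.4 A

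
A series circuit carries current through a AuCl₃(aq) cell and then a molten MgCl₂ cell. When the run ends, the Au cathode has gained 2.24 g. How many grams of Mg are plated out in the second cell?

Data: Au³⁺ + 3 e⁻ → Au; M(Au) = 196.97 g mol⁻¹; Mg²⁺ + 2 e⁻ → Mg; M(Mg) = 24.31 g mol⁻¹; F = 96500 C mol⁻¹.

0.415 g

n(Au) = 2.24 / 196.97 = 0.01137 mol.
Since Au³⁺ + 3 e⁻ → Au, n(e⁻) passed = 3 × 0.01137 = 0.03412 mol.
Cells in series carry the same charge, so the same 0.03412 mol of electrons passes through cell 2.
Mg²⁺ + 2 e⁻ → Mg, so n(Mg) = 0.03412 / 2 = 0.01706 mol.
m(Mg) = 0.01706 × 24.31 = 0.415 g.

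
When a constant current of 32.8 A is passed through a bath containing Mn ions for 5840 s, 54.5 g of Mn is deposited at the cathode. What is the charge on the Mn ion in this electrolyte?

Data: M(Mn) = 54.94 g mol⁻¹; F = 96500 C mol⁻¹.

+2

Q = I·t = 32.80 A × 5840.0 s = 191600 C, so n(e⁻) = 191600/96500 = 1.985 mol.
n(Mn) deposited = 54.5 / 54.94 = 0.9920 mol.
Electrons per atom = n(e⁻)/n(Mn) = 1.985 / 0.9920 = 2.00 ≈ 2, so the ion is Mn²⁺.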